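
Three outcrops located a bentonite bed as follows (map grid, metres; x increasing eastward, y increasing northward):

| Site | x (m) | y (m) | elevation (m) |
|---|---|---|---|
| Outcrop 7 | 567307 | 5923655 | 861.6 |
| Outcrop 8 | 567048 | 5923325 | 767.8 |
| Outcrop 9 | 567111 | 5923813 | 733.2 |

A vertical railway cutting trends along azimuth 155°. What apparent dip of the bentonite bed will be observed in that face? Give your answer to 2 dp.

19.62°

Two edge vectors: Outcrop 7→Outcrop 8 = (-259, -330, -93.8), Outcrop 7→Outcrop 9 = (-196, 158, -128.4).
Normal n = (Outcrop 7→Outcrop 8) × (Outcrop 7→Outcrop 9) = (57192.4, -14870.8, -105602).
So ∂z/∂x = −n_x/n_z = 0.54158 and ∂z/∂y = −n_y/n_z = −0.14082.
Unit vector along 155° is (sin 155°, cos 155°) = (0.4226, -0.9063).
Slope in that direction = a·(0.4226) + b·(-0.9063) = 0.35651.
Apparent dip = arctan|0.35651| = 19.62° (true dip is 29.2°, so apparent ≤ true as expected).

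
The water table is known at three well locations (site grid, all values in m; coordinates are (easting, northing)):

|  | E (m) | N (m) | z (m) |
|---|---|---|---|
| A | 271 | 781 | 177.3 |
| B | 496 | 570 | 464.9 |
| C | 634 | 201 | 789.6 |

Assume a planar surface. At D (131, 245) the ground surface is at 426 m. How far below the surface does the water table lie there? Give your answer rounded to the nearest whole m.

Two edge vectors: A→B = (225, -211, 287.6), A→C = (363, -580, 612.3).
Normal n = (A→B) × (A→C) = (37612.7, -33368.7, -53907).
So ∂z/∂E = −n_x/n_z = 0.69773 and ∂z/∂N = −n_y/n_z = −0.61900.
Intercept c from A: 177.3 − 189.09 + 483.44 = 471.66.
At (131, 245): z_contact = 91.4 − 151.7 + 471.66 = 411.4 m.
Depth below ground = 426 − 411.4 = 15 m.

15 m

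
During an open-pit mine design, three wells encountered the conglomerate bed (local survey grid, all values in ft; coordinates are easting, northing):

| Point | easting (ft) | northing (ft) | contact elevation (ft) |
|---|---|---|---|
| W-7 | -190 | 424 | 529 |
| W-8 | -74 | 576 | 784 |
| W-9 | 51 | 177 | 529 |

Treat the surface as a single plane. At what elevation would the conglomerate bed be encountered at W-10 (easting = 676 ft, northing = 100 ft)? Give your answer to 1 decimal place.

Two edge vectors: W-7→W-8 = (116, 152, 255), W-7→W-9 = (241, -247, 0).
Normal n = (W-7→W-8) × (W-7→W-9) = (62985, 61455, -65284).
So ∂z/∂easting = −n_x/n_z = 0.96478 and ∂z/∂northing = −n_y/n_z = 0.94135.
Intercept c from W-7: 529 + 183.31 − 399.13 = 313.18.
At (676, 100): z = 652.2 + 94.1 + 313.18 = 1059.5 ft.

1059.5 ft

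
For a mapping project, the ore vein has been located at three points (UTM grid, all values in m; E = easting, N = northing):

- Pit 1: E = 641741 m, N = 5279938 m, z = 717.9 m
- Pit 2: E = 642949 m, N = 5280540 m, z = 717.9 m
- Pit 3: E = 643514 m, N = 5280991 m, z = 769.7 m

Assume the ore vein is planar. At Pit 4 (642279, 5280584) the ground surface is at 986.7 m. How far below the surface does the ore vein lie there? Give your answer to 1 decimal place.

Let the plane be z = a·E + b·N + c.
Pit 2−Pit 1: 1208a + 602b = 0;  Pit 3−Pit 1: 1773a + 1053b = 51.8.
Solving gives a = −0.152354430, b = 0.305721182.
Then c = 717.9 − a·641741 − b·5279938 = −1515698.90.
At (642279, 5280584): z_contact = −97854.05 + 1614386.38 − 1515698.90 = 833.43 m.
Depth below ground = 986.7 − 833.43 = 153.3 m.

153.3 m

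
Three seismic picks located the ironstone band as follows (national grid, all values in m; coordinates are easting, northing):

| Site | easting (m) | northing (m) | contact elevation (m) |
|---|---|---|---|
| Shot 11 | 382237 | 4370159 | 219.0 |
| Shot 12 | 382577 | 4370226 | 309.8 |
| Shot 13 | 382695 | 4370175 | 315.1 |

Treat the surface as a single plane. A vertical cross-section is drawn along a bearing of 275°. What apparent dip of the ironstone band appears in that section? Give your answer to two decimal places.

9.42°

Two edge vectors: Shot 11→Shot 12 = (340, 67, 90.8), Shot 11→Shot 13 = (458, 16, 96.1).
Normal n = (Shot 11→Shot 12) × (Shot 11→Shot 13) = (4985.9, 8912.4, -25246).
So ∂z/∂easting = −n_x/n_z = 0.19749 and ∂z/∂northing = −n_y/n_z = 0.35302.
Unit vector along 275° is (sin 275°, cos 275°) = (-0.9962, 0.0872).
Slope in that direction = a·(-0.9962) + b·(0.0872) = −0.16597.
Apparent dip = arctan|0.16597| = 9.42° (true dip is 22.0°, so apparent ≤ true as expected).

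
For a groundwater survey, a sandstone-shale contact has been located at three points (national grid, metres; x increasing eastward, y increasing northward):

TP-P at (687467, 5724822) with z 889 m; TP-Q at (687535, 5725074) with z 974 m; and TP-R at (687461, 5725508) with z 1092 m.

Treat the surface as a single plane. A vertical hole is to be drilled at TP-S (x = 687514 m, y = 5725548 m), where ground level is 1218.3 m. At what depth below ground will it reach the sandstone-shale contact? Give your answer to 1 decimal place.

106.5 m

Two edge vectors: TP-P→TP-Q = (68, 252, 85), TP-P→TP-R = (-6, 686, 203).
Normal n = (TP-P→TP-Q) × (TP-P→TP-R) = (-7154, -14314, 48160).
So ∂z/∂x = −n_x/n_z = 0.148546512 and ∂z/∂y = −n_y/n_z = 0.297217608.
Intercept c from TP-P: 889 − 102120.82 − 1701517.90 = −1802749.73.
At (687514, 5725548): z_contact = 102127.81 + 1701733.68 − 1802749.73 = 1111.76 m.
Depth below ground = 1218.3 − 1111.76 = 106.5 m.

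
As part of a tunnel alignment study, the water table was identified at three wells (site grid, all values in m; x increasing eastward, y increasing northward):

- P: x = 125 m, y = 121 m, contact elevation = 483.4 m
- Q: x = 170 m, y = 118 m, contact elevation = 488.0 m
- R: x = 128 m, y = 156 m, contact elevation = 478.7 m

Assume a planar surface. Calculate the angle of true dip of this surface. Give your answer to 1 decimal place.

9.6°

Two edge vectors: P→Q = (45, -3, 4.6), P→R = (3, 35, -4.7).
Normal n = (P→Q) × (P→R) = (-146.9, 225.3, 1584).
So ∂z/∂x = −n_x/n_z = 0.09274 and ∂z/∂y = −n_y/n_z = −0.14223.
Gradient magnitude |∇z| = √(a² + b²) = √(0.00860 + 0.02023) = 0.16980.
True dip = arctan(0.16980) = 9.6°, dipping toward NNW (azimuth ≈ 327°).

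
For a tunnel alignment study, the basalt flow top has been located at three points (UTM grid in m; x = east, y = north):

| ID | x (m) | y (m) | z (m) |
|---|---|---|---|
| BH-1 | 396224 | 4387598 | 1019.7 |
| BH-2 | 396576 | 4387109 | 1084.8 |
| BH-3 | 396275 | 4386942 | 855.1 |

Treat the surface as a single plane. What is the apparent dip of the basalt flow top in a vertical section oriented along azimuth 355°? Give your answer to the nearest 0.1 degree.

13.7°

Let the plane be z = a·x + b·y + c.
BH-2−BH-1: 352a − 489b = 65.1;  BH-3−BH-1: 51a − 656b = −164.6.
Solving gives a = 0.59811, b = 0.29741.
Unit vector along 355° is (sin 355°, cos 355°) = (-0.0872, 0.9962).
Slope in that direction = a·(-0.0872) + b·(0.9962) = 0.24415.
Apparent dip = arctan|0.24415| = 13.7° (true dip is 33.7°, so apparent ≤ true as expected).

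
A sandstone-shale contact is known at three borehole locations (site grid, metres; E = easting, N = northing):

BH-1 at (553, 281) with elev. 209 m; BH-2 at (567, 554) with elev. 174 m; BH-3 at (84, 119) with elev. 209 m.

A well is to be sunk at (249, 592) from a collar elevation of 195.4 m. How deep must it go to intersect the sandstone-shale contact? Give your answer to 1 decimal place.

40.7 m

Let the plane be z = a·E + b·N + c.
BH-2−BH-1: 14a + 273b = −35;  BH-3−BH-1: −469a − 162b = 0.
Solving gives a = 0.04508, b = −0.13052.
Then c = 209 − a·553 − b·281 = 220.74.
At (249, 592): z_contact = 11.23 − 77.27 + 220.74 = 154.70 m.
Depth below ground = 195.4 − 154.70 = 40.7 m.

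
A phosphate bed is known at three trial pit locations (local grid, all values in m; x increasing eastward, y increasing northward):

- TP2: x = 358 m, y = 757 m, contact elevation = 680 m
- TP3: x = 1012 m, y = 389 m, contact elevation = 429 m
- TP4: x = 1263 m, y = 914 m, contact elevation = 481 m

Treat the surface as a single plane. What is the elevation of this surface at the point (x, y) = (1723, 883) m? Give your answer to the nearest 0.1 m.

Two edge vectors: TP2→TP3 = (654, -368, -251), TP2→TP4 = (905, 157, -199).
Normal n = (TP2→TP3) × (TP2→TP4) = (112639, -97009, 435718).
So ∂z/∂x = −n_x/n_z = −0.258514 and ∂z/∂y = −n_y/n_z = 0.222642.
Intercept c from TP2: 680 + 92.55 − 168.54 = 604.01.
At (1723, 883): z = −445.4 + 196.6 + 604.01 = 355.2 m.

355.2 m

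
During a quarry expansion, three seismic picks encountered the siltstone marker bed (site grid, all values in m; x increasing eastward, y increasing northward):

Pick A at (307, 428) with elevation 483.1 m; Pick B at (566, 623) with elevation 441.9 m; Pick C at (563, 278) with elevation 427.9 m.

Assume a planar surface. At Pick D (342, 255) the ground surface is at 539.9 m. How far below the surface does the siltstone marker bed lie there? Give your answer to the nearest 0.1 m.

70.8 m

Two edge vectors: Pick A→Pick B = (259, 195, -41.2), Pick A→Pick C = (256, -150, -55.2).
Normal n = (Pick A→Pick B) × (Pick A→Pick C) = (-16944, 3749.6, -88770).
So ∂z/∂x = −n_x/n_z = −0.19088 and ∂z/∂y = −n_y/n_z = 0.04224.
Intercept c from Pick A: 483.1 + 58.60 − 18.08 = 523.62.
At (342, 255): z_contact = −65.28 + 10.77 + 523.62 = 469.11 m.
Depth below ground = 539.9 − 469.11 = 70.8 m.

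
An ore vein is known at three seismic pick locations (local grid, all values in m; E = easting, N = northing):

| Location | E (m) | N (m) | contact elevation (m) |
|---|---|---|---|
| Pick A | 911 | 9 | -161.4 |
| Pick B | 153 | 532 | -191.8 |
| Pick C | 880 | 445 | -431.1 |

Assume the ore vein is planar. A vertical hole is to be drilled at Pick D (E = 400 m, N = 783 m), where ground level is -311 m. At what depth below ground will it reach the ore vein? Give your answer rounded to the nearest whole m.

Two edge vectors: Pick A→Pick B = (-758, 523, -30.4), Pick A→Pick C = (-31, 436, -269.7).
Normal n = (Pick A→Pick B) × (Pick A→Pick C) = (-127798.7, -203490.2, -314275).
So ∂z/∂E = −n_x/n_z = −0.40665 and ∂z/∂N = −n_y/n_z = −0.64749.
Intercept c from Pick A: -161.4 + 370.45 + 5.83 = 214.88.
At (400, 783): z_contact = −162.7 − 507.0 + 214.88 = -454.8 m.
Depth below ground = -311 − (-454.8) = 144 m.

144 m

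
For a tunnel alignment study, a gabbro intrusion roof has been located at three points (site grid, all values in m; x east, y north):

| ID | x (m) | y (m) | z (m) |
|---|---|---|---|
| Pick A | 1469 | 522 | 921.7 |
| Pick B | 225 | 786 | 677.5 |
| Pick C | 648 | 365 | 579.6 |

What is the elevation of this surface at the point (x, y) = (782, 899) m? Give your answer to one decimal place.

913.1 m

Two edge vectors: Pick A→Pick B = (-1244, 264, -244.2), Pick A→Pick C = (-821, -157, -342.1).
Normal n = (Pick A→Pick B) × (Pick A→Pick C) = (-128653.8, -225084.2, 412052).
So ∂z/∂x = −n_x/n_z = 0.312227 and ∂z/∂y = −n_y/n_z = 0.546252.
Intercept c from Pick A: 921.7 − 458.66 − 285.14 = 177.89.
At (782, 899): z = 244.2 + 491.1 + 177.89 = 913.1 m.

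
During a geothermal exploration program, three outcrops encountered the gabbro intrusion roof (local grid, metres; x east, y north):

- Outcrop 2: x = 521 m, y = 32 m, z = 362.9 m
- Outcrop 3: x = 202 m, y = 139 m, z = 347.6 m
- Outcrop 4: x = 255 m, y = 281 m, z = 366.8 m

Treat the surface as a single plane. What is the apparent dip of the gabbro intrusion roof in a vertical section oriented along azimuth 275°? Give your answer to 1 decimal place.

Two edge vectors: Outcrop 2→Outcrop 3 = (-319, 107, -15.3), Outcrop 2→Outcrop 4 = (-266, 249, 3.9).
Normal n = (Outcrop 2→Outcrop 3) × (Outcrop 2→Outcrop 4) = (4227, 5313.9, -50969).
So ∂z/∂x = −n_x/n_z = 0.08293 and ∂z/∂y = −n_y/n_z = 0.10426.
Unit vector along 275° is (sin 275°, cos 275°) = (-0.9962, 0.0872).
Slope in that direction = a·(-0.9962) + b·(0.0872) = −0.07353.
Apparent dip = arctan|0.07353| = 4.2° (true dip is 7.6°, so apparent ≤ true as expected).

4.2°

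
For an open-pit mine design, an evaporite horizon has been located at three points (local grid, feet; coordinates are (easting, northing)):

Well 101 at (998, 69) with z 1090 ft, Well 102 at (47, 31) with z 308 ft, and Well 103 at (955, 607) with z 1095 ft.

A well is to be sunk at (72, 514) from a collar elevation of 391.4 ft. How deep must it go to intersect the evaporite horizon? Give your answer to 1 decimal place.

Two edge vectors: Well 101→Well 102 = (-951, -38, -782), Well 101→Well 103 = (-43, 538, 5).
Normal n = (Well 101→Well 102) × (Well 101→Well 103) = (420526, 38381, -513272).
So ∂z/∂E = −n_x/n_z = 0.81930 and ∂z/∂N = −n_y/n_z = 0.07478.
Intercept c from Well 101: 1090 − 817.67 − 5.16 = 267.17.
At (72, 514): z_contact = 58.99 + 38.44 + 267.17 = 364.60 ft.
Depth below ground = 391.4 − 364.60 = 26.8 ft.

26.8 ft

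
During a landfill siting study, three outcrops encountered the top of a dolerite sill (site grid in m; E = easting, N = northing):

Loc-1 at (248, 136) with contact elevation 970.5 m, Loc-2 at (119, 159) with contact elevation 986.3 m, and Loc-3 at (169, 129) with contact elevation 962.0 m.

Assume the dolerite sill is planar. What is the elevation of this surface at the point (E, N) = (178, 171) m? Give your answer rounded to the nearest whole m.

998 m

Two edge vectors: Loc-1→Loc-2 = (-129, 23, 15.8), Loc-1→Loc-3 = (-79, -7, -8.5).
Normal n = (Loc-1→Loc-2) × (Loc-1→Loc-3) = (-84.9, -2344.7, 2720).
So ∂z/∂E = −n_x/n_z = 0.03121 and ∂z/∂N = −n_y/n_z = 0.86202.
Intercept c from Loc-1: 970.5 − 7.74 − 117.23 = 845.52.
At (178, 171): z = 5.6 + 147.4 + 845.52 = 998.5 m.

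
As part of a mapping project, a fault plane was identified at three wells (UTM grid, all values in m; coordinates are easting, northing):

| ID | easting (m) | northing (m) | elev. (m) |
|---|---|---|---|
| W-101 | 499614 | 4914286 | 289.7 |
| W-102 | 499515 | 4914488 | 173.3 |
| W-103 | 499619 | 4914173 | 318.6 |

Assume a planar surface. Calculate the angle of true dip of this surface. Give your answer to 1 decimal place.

37.0°

Let the plane be z = a·easting + b·northing + c.
W-102−W-101: −99a + 202b = −116.4;  W-103−W-101: 5a − 113b = 28.9.
Solving gives a = 0.71882, b = −0.22395.
Gradient magnitude |∇z| = √(a² + b²) = √(0.51670 + 0.05015) = 0.75289.
True dip = arctan(0.75289) = 37.0°, dipping toward WNW (azimuth ≈ 287°).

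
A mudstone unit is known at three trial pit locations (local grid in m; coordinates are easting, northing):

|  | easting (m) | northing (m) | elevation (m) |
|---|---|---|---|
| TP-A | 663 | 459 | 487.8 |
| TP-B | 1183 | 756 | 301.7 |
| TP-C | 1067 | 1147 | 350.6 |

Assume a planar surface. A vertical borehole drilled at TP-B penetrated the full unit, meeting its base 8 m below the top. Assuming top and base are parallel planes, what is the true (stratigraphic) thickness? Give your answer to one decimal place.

Let the plane be z = a·easting + b·northing + c.
TP-B−TP-A: 520a + 297b = −186.1;  TP-C−TP-A: 404a + 688b = −137.2.
Solving gives a = −0.36711, b = 0.01615.
|∇z| = √(a²+b²) = 0.36746, so dip δ = arctan(0.36746) = 20.18°.
True thickness = vertical thickness × cos δ = 8 × cos 20.18° = 7.5 m.

7.5 m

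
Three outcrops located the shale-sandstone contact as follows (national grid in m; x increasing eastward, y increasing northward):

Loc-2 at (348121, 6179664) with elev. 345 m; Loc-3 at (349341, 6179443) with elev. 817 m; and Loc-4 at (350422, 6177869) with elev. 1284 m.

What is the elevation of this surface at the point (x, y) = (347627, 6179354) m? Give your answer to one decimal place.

168.0 m

Two edge vectors: Loc-2→Loc-3 = (1220, -221, 472), Loc-2→Loc-4 = (2301, -1795, 939).
Normal n = (Loc-2→Loc-3) × (Loc-2→Loc-4) = (639721, -59508, -1681379).
So ∂z/∂x = −n_x/n_z = 0.380474004 and ∂z/∂y = −n_y/n_z = −0.035392377.
Intercept c from Loc-2: 345 − 132450.99 + 218713.00 = 86607.01.
At (347627, 6179354): z = 132263.0 − 218702.0 + 86607.01 = 168.0 m.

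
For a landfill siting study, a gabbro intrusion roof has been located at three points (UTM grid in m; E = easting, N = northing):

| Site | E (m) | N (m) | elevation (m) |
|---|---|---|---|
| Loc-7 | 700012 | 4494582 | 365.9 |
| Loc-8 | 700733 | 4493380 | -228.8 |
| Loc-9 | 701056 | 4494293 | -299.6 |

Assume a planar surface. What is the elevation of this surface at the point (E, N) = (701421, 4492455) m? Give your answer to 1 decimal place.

Two edge vectors: Loc-7→Loc-8 = (721, -1202, -594.7), Loc-7→Loc-9 = (1044, -289, -665.5).
Normal n = (Loc-7→Loc-8) × (Loc-7→Loc-9) = (628062.7, -141041.3, 1046519).
So ∂z/∂E = −n_x/n_z = −0.600144575 and ∂z/∂N = −n_y/n_z = 0.134771848.
Intercept c from Loc-7: 365.9 + 420108.40 − 605743.12 = −185268.82.
At (701421, 4492455): z = −420954.0 + 605456.5 − 185268.82 = -766.4 m.

-766.4 m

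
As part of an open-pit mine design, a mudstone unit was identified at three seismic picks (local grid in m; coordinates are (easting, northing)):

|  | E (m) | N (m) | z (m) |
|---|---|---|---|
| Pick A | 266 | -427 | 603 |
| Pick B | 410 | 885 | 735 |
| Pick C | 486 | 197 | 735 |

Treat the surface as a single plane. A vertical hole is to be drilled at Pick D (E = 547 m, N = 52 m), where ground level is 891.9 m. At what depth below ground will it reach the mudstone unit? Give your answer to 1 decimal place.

136.3 m

Let the plane be z = a·E + b·N + c.
Pick B−Pick A: 144a + 1312b = 132;  Pick C−Pick A: 220a + 624b = 132.
Solving gives a = 0.45686, b = 0.05047.
Then c = 603 − a·266 − b·-427 = 503.03.
At (547, 52): z_contact = 249.90 + 2.62 + 503.03 = 755.55 m.
Depth below ground = 891.9 − 755.55 = 136.3 m.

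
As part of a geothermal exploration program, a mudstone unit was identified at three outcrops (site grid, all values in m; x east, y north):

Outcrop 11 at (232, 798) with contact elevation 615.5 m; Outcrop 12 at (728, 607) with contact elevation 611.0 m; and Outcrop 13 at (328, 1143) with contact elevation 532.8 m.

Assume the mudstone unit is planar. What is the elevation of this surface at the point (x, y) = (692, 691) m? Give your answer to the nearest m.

Two edge vectors: Outcrop 11→Outcrop 12 = (496, -191, -4.5), Outcrop 11→Outcrop 13 = (96, 345, -82.7).
Normal n = (Outcrop 11→Outcrop 12) × (Outcrop 11→Outcrop 13) = (17348.2, 40587.2, 189456).
So ∂z/∂x = −n_x/n_z = −0.09157 and ∂z/∂y = −n_y/n_z = −0.21423.
Intercept c from Outcrop 11: 615.5 + 21.24 + 170.96 = 807.70.
At (692, 691): z = −63.4 − 148.0 + 807.70 = 596.3 m.

596 m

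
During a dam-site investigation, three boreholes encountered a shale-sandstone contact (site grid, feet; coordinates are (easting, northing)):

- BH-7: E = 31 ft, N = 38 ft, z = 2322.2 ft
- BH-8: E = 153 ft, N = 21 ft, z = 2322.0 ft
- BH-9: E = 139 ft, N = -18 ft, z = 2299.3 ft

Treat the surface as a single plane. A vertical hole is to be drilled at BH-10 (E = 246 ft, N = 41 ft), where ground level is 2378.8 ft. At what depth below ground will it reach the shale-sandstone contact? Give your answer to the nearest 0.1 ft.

38.7 ft

Let the plane be z = a·E + b·N + c.
BH-8−BH-7: 122a − 17b = −0.2;  BH-9−BH-7: 108a − 56b = −22.9.
Solving gives a = 0.07568, b = 0.55488.
Then c = 2322.2 − a·31 − b·38 = 2298.77.
At (246, 41): z_contact = 18.62 + 22.75 + 2298.77 = 2340.14 ft.
Depth below ground = 2378.8 − 2340.14 = 38.7 ft.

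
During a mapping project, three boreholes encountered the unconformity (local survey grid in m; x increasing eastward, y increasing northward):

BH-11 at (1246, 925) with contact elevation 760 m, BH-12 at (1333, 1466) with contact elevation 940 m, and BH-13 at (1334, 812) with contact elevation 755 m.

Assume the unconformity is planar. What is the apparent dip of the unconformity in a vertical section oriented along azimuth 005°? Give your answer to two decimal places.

17.17°

Let the plane be z = a·x + b·y + c.
BH-12−BH-11: 87a + 541b = 180;  BH-13−BH-11: 88a − 113b = −5.
Solving gives a = 0.30702, b = 0.28334.
Unit vector along 005° is (sin 5°, cos 5°) = (0.0872, 0.9962).
Slope in that direction = a·(0.0872) + b·(0.9962) = 0.30902.
Apparent dip = arctan|0.30902| = 17.17° (true dip is 22.7°, so apparent ≤ true as expected).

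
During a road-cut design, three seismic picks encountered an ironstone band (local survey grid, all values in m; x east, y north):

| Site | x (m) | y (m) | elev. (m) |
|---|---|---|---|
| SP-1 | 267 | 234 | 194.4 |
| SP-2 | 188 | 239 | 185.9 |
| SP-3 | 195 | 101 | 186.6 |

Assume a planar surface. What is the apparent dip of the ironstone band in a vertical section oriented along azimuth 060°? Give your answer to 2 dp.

5.34°

Two edge vectors: SP-1→SP-2 = (-79, 5, -8.5), SP-1→SP-3 = (-72, -133, -7.8).
Normal n = (SP-1→SP-2) × (SP-1→SP-3) = (-1169.5, -4.2, 10867).
So ∂z/∂x = −n_x/n_z = 0.10762 and ∂z/∂y = −n_y/n_z = 0.00039.
Unit vector along 060° is (sin 60°, cos 60°) = (0.8660, 0.5000).
Slope in that direction = a·(0.8660) + b·(0.5000) = 0.09339.
Apparent dip = arctan|0.09339| = 5.34° (true dip is 6.1°, so apparent ≤ true as expected).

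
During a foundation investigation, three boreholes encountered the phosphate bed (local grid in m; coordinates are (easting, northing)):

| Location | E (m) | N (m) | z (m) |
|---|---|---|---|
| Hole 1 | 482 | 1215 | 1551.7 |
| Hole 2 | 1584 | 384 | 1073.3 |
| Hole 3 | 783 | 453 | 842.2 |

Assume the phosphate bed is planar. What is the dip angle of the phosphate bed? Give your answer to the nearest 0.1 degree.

48.9°

Two edge vectors: Hole 1→Hole 2 = (1102, -831, -478.4), Hole 1→Hole 3 = (301, -762, -709.5).
Normal n = (Hole 1→Hole 2) × (Hole 1→Hole 3) = (225053.7, 637870.6, -589593).
So ∂z/∂E = −n_x/n_z = 0.38171 and ∂z/∂N = −n_y/n_z = 1.08188.
Gradient magnitude |∇z| = √(a² + b²) = √(0.14570 + 1.17047) = 1.14725.
True dip = arctan(1.14725) = 48.9°, dipping toward SSW (azimuth ≈ 199°).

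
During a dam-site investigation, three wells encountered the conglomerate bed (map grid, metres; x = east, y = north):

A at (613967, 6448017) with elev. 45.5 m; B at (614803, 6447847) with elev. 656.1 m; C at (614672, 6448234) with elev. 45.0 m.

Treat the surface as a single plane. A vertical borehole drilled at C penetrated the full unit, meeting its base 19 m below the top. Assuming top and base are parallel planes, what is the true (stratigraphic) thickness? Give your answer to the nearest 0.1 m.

Two edge vectors: A→B = (836, -170, 610.6), A→C = (705, 217, -0.5).
Normal n = (A→B) × (A→C) = (-132415.2, 430891, 301262).
So ∂z/∂x = −n_x/n_z = 0.43954 and ∂z/∂y = −n_y/n_z = −1.43029.
|∇z| = √(a²+b²) = 1.49630, so dip δ = arctan(1.49630) = 56.24°.
True thickness = vertical thickness × cos δ = 19 × cos 56.24° = 10.6 m.

10.6 m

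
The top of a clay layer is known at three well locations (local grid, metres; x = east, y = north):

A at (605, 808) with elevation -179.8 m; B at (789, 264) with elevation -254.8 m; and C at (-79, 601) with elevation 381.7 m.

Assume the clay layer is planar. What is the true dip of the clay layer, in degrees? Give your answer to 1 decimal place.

38.4°

Let the plane be z = a·x + b·y + c.
B−A: 184a − 544b = −75;  C−A: −684a − 207b = 561.5.
Solving gives a = −0.78253, b = −0.12681.
Gradient magnitude |∇z| = √(a² + b²) = √(0.61235 + 0.01608) = 0.79274.
True dip = arctan(0.79274) = 38.4°, dipping toward E (azimuth ≈ 081°).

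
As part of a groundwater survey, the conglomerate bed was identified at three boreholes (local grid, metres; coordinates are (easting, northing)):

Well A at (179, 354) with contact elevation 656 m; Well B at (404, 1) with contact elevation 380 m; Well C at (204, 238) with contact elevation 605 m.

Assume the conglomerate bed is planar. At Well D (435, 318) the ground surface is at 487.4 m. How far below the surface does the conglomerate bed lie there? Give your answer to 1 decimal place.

48.6 m

Two edge vectors: Well A→Well B = (225, -353, -276), Well A→Well C = (25, -116, -51).
Normal n = (Well A→Well B) × (Well A→Well C) = (-14013, 4575, -17275).
So ∂z/∂E = −n_x/n_z = −0.81117 and ∂z/∂N = −n_y/n_z = 0.26483.
Intercept c from Well A: 656 + 145.20 − 93.75 = 707.45.
At (435, 318): z_contact = −352.86 + 84.22 + 707.45 = 438.81 m.
Depth below ground = 487.4 − 438.81 = 48.6 m.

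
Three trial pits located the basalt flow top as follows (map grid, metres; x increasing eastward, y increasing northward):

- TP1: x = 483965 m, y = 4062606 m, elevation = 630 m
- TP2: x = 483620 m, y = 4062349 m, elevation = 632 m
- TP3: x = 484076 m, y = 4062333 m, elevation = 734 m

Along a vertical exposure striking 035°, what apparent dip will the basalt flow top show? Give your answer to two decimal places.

6.76°

Let the plane be z = a·x + b·y + c.
TP2−TP1: −345a − 257b = 2;  TP3−TP1: 111a − 273b = 104.
Solving gives a = 0.21336, b = −0.29420.
Unit vector along 035° is (sin 35°, cos 35°) = (0.5736, 0.8192).
Slope in that direction = a·(0.5736) + b·(0.8192) = −0.11862.
Apparent dip = arctan|0.11862| = 6.76° (true dip is 20.0°, so apparent ≤ true as expected).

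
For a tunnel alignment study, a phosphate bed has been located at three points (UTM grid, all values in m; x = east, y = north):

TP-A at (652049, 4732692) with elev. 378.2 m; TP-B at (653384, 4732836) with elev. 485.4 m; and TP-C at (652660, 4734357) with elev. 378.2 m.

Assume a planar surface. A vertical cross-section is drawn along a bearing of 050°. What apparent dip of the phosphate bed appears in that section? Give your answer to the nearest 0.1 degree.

2.5°

Let the plane be z = a·x + b·y + c.
TP-B−TP-A: 1335a + 144b = 107.2;  TP-C−TP-A: 611a + 1665b = 0.
Solving gives a = 0.08361, b = −0.03068.
Unit vector along 050° is (sin 50°, cos 50°) = (0.7660, 0.6428).
Slope in that direction = a·(0.7660) + b·(0.6428) = 0.04433.
Apparent dip = arctan|0.04433| = 2.5° (true dip is 5.1°, so apparent ≤ true as expected).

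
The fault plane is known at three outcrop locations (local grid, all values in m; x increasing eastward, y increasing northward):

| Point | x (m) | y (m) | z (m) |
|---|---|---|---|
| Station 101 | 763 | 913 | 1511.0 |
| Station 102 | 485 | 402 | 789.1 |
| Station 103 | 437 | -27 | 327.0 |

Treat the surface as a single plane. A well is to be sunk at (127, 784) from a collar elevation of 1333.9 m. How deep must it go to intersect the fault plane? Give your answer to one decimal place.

Let the plane be z = a·x + b·y + c.
Station 102−Station 101: −278a − 511b = −721.9;  Station 103−Station 101: −326a − 940b = −1184.
Solving gives a = 0.77651, b = 0.99027.
Then c = 1511 − a·763 − b·913 = 14.40.
At (127, 784): z_contact = 98.62 + 776.37 + 14.40 = 889.39 m.
Depth below ground = 1333.9 − 889.39 = 444.5 m.

444.5 m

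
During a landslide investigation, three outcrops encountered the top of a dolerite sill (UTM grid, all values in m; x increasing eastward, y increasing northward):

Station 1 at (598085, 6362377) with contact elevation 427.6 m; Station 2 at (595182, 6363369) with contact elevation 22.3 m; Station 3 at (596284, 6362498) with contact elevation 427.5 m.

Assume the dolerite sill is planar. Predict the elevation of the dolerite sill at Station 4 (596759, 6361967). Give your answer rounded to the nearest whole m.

Let the plane be z = a·x + b·y + c.
Station 2−Station 1: −2903a + 992b = −405.3;  Station 3−Station 1: −1801a + 121b = −0.1.
Solving gives a = −0.03409818, b = −0.50835383.
Then c = 427.6 − a·598085 − b·6362377 = 3255159.95.
At (596759, 6361967): z = −20348.4 − 3234130.3 + 3255159.95 = 681.2 m.

681 m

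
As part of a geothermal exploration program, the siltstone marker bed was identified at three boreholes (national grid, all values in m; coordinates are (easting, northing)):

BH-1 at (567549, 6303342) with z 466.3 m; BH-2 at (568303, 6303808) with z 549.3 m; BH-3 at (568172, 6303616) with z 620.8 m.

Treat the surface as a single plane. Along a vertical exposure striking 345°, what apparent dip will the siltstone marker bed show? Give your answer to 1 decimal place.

42.0°

Two edge vectors: BH-1→BH-2 = (754, 466, 83), BH-1→BH-3 = (623, 274, 154.5).
Normal n = (BH-1→BH-2) × (BH-1→BH-3) = (49255, -64784, -83722).
So ∂z/∂E = −n_x/n_z = 0.58832 and ∂z/∂N = −n_y/n_z = −0.77380.
Unit vector along 345° is (sin 345°, cos 345°) = (-0.2588, 0.9659).
Slope in that direction = a·(-0.2588) + b·(0.9659) = −0.89970.
Apparent dip = arctan|0.89970| = 42.0° (true dip is 44.2°, so apparent ≤ true as expected).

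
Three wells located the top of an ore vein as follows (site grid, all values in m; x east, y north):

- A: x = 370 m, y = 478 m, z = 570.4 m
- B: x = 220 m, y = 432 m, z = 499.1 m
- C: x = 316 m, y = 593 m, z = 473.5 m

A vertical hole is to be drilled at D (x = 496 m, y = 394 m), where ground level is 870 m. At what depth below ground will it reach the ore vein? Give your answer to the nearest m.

173 m

Two edge vectors: A→B = (-150, -46, -71.3), A→C = (-54, 115, -96.9).
Normal n = (A→B) × (A→C) = (12656.9, -10684.8, -19734).
So ∂z/∂x = −n_x/n_z = 0.64138 and ∂z/∂y = −n_y/n_z = −0.54144.
Intercept c from A: 570.4 − 237.31 + 258.81 = 591.90.
At (496, 394): z_contact = 318.1 − 213.3 + 591.90 = 696.7 m.
Depth below ground = 870 − 696.7 = 173 m.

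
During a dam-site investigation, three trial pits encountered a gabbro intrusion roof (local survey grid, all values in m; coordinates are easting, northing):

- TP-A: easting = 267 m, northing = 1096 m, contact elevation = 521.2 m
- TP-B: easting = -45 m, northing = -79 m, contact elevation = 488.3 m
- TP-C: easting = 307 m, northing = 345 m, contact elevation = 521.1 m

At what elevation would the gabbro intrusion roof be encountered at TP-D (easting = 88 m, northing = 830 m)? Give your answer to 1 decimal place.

504.3 m

Let the plane be z = a·easting + b·northing + c.
TP-B−TP-A: −312a − 1175b = −32.9;  TP-C−TP-A: 40a − 751b = −0.1.
Solving gives a = 0.087413, b = 0.004789.
Then c = 521.2 − a·267 − b·1096 = 492.61.
At (88, 830): z = 7.7 + 4.0 + 492.61 = 504.3 m.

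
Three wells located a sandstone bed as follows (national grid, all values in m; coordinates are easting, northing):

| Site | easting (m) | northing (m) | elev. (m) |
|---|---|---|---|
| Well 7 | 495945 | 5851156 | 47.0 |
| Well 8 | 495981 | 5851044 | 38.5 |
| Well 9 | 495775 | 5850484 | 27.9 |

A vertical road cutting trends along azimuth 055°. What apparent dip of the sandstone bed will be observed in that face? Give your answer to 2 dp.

Two edge vectors: Well 7→Well 8 = (36, -112, -8.5), Well 7→Well 9 = (-170, -672, -19.1).
Normal n = (Well 7→Well 8) × (Well 7→Well 9) = (-3572.8, 2132.6, -43232).
So ∂z/∂easting = −n_x/n_z = −0.08264 and ∂z/∂northing = −n_y/n_z = 0.04933.
Unit vector along 055° is (sin 55°, cos 55°) = (0.8192, 0.5736).
Slope in that direction = a·(0.8192) + b·(0.5736) = −0.03940.
Apparent dip = arctan|0.03940| = 2.26° (true dip is 5.5°, so apparent ≤ true as expected).

2.26°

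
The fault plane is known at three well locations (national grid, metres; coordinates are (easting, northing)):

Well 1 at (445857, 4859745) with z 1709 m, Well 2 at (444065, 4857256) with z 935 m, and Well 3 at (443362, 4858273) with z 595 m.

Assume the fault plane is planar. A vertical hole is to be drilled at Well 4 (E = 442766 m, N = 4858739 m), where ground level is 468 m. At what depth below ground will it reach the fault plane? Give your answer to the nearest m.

Two edge vectors: Well 1→Well 2 = (-1792, -2489, -774), Well 1→Well 3 = (-2495, -1472, -1114).
Normal n = (Well 1→Well 2) × (Well 1→Well 3) = (1633418, -65158, -3572231).
So ∂z/∂E = −n_x/n_z = 0.45725430 and ∂z/∂N = −n_y/n_z = −0.01824014.
Intercept c from Well 1: 1709 − 203870.03 + 88642.44 = −113518.59.
At (442766, 4858739): z_contact = 202456.7 − 88624.1 − 113518.59 = 314.0 m.
Depth below ground = 468 − 314.0 = 154 m.

154 m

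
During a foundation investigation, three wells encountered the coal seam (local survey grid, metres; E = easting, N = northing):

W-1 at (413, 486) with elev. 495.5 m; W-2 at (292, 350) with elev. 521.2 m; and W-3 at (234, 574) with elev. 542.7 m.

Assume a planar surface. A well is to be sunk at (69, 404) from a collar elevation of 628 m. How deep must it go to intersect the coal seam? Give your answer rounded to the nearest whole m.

Two edge vectors: W-1→W-2 = (-121, -136, 25.7), W-1→W-3 = (-179, 88, 47.2).
Normal n = (W-1→W-2) × (W-1→W-3) = (-8680.8, 1110.9, -34992).
So ∂z/∂E = −n_x/n_z = −0.24808 and ∂z/∂N = −n_y/n_z = 0.03175.
Intercept c from W-1: 495.5 + 102.46 − 15.43 = 582.53.
At (69, 404): z_contact = −17.1 + 12.8 + 582.53 = 578.2 m.
Depth below ground = 628 − 578.2 = 50 m.

50 m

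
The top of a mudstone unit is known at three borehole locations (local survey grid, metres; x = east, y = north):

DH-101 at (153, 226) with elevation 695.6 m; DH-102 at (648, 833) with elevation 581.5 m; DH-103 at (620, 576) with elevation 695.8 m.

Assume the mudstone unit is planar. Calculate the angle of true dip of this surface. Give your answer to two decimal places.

Two edge vectors: DH-101→DH-102 = (495, 607, -114.1), DH-101→DH-103 = (467, 350, 0.2).
Normal n = (DH-101→DH-102) × (DH-101→DH-103) = (40056.4, -53383.7, -110219).
So ∂z/∂x = −n_x/n_z = 0.36343 and ∂z/∂y = −n_y/n_z = −0.48434.
Gradient magnitude |∇z| = √(a² + b²) = √(0.13208 + 0.23459) = 0.60553.
True dip = arctan(0.60553) = 31.20°, dipping toward NW (azimuth ≈ 323°).

31.20°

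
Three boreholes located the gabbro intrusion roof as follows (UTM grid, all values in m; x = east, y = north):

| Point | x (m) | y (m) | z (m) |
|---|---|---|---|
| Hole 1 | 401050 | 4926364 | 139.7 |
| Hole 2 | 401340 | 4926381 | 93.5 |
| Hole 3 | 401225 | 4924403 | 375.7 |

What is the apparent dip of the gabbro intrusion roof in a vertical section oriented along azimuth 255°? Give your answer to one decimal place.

Two edge vectors: Hole 1→Hole 2 = (290, 17, -46.2), Hole 1→Hole 3 = (175, -1961, 236).
Normal n = (Hole 1→Hole 2) × (Hole 1→Hole 3) = (-86586.2, -76525, -571665).
So ∂z/∂x = −n_x/n_z = −0.15146 and ∂z/∂y = −n_y/n_z = −0.13386.
Unit vector along 255° is (sin 255°, cos 255°) = (-0.9659, -0.2588).
Slope in that direction = a·(-0.9659) + b·(-0.2588) = 0.18095.
Apparent dip = arctan|0.18095| = 10.3° (true dip is 11.4°, so apparent ≤ true as expected).

10.3°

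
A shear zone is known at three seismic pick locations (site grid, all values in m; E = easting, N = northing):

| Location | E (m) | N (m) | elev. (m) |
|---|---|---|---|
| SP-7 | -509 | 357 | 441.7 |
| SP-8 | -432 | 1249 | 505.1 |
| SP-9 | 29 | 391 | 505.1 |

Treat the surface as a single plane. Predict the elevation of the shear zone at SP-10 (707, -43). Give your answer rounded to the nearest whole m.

556 m

Let the plane be z = a·E + b·N + c.
SP-8−SP-7: 77a + 892b = 63.4;  SP-9−SP-7: 538a + 34b = 63.4.
Solving gives a = 0.11397, b = 0.06124.
Then c = 441.7 − a·-509 − b·357 = 477.85.
At (707, -43): z = 80.6 − 2.6 + 477.85 = 555.8 m.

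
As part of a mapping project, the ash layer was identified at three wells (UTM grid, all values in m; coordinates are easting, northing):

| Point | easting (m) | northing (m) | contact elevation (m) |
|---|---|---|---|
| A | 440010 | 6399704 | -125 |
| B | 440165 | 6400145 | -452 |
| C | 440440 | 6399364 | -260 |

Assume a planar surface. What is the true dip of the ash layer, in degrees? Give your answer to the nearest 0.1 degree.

40.7°

Let the plane be z = a·easting + b·northing + c.
B−A: 155a + 441b = −327;  C−A: 430a − 340b = −135.
Solving gives a = −0.70447, b = −0.49389.
Gradient magnitude |∇z| = √(a² + b²) = √(0.49628 + 0.24393) = 0.86036.
True dip = arctan(0.86036) = 40.7°, dipping toward NE (azimuth ≈ 055°).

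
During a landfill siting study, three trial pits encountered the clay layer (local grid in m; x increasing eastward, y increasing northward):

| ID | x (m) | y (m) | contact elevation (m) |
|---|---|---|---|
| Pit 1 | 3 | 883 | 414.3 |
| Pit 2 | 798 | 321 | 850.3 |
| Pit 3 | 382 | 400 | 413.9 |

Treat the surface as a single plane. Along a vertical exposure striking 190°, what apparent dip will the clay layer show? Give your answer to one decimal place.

49.4°

Let the plane be z = a·x + b·y + c.
Pit 2−Pit 1: 795a − 562b = 436;  Pit 3−Pit 1: 379a − 483b = −0.4.
Solving gives a = 1.23292, b = 0.96827.
Unit vector along 190° is (sin 190°, cos 190°) = (-0.1736, -0.9848).
Slope in that direction = a·(-0.1736) + b·(-0.9848) = −1.16766.
Apparent dip = arctan|1.16766| = 49.4° (true dip is 57.5°, so apparent ≤ true as expected).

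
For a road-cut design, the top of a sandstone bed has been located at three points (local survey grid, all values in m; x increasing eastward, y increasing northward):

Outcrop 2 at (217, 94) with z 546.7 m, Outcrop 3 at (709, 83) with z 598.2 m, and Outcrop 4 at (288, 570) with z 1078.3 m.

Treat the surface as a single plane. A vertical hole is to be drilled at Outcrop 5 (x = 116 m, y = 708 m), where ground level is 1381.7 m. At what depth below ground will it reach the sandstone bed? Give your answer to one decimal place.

Two edge vectors: Outcrop 2→Outcrop 3 = (492, -11, 51.5), Outcrop 2→Outcrop 4 = (71, 476, 531.6).
Normal n = (Outcrop 2→Outcrop 3) × (Outcrop 2→Outcrop 4) = (-30361.6, -257890.7, 234973).
So ∂z/∂x = −n_x/n_z = 0.12921 and ∂z/∂y = −n_y/n_z = 1.09753.
Intercept c from Outcrop 2: 546.7 − 28.04 − 103.17 = 415.49.
At (116, 708): z_contact = 14.99 + 777.05 + 415.49 = 1207.53 m.
Depth below ground = 1381.7 − 1207.53 = 174.2 m.

174.2 m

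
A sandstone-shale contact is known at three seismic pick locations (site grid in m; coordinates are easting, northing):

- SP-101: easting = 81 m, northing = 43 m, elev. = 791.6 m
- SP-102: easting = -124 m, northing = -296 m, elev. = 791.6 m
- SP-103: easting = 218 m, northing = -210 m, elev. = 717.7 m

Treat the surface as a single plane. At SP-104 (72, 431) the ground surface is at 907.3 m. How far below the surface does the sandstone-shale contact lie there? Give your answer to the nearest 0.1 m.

53.6 m

Two edge vectors: SP-101→SP-102 = (-205, -339, 0), SP-101→SP-103 = (137, -253, -73.9).
Normal n = (SP-101→SP-102) × (SP-101→SP-103) = (25052.1, -15149.5, 98308).
So ∂z/∂easting = −n_x/n_z = −0.25483 and ∂z/∂northing = −n_y/n_z = 0.15410.
Intercept c from SP-101: 791.6 + 20.64 − 6.63 = 805.62.
At (72, 431): z_contact = −18.35 + 66.42 + 805.62 = 853.69 m.
Depth below ground = 907.3 − 853.69 = 53.6 m.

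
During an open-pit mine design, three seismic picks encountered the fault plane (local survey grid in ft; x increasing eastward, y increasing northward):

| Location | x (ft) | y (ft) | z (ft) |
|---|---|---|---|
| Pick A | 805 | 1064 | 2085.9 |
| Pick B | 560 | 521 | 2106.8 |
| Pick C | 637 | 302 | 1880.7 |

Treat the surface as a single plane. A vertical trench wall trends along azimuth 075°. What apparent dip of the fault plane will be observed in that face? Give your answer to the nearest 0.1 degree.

48.8°

Let the plane be z = a·x + b·y + c.
Pick B−Pick A: −245a − 543b = 20.9;  Pick C−Pick A: −168a − 762b = −205.2.
Solving gives a = −1.33398, b = 0.56340.
Unit vector along 075° is (sin 75°, cos 75°) = (0.9659, 0.2588).
Slope in that direction = a·(0.9659) + b·(0.2588) = −1.14270.
Apparent dip = arctan|1.14270| = 48.8° (true dip is 55.4°, so apparent ≤ true as expected).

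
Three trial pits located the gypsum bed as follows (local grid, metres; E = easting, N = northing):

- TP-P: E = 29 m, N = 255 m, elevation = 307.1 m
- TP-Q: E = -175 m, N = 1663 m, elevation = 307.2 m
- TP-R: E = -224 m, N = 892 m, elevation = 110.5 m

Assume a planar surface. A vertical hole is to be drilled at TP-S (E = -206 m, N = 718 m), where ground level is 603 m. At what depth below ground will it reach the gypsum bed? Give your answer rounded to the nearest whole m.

Let the plane be z = a·E + b·N + c.
TP-Q−TP-P: −204a + 1408b = 0.1;  TP-R−TP-P: −253a + 637b = −196.6.
Solving gives a = 1.22362, b = 0.17736.
Then c = 307.1 − a·29 − b·255 = 226.39.
At (-206, 718): z_contact = −252.1 + 127.3 + 226.39 = 101.7 m.
Depth below ground = 603 − 101.7 = 501 m.

501 m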